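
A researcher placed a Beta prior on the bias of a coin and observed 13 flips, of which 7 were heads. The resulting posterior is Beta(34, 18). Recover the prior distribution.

Beta(27, 12)

A Beta(a, b) prior with s successes and f failures in binomial data gives a Beta(a+s, b+f) posterior.
Subtract the data counts: 34−7=27, 18−6=12.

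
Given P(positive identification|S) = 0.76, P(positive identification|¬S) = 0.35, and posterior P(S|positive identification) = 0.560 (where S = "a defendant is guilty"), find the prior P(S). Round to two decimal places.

P(S) = 0.37

In odds form, posterior odds = prior odds × likelihood ratio, so prior odds = posterior odds ÷ LR.
Posterior odds = 0.560/(1−0.560) = 1.2727. LR = 0.76/0.35 = 2.1714.
Prior odds = 1.2727/2.1714 = 0.5861, so P(S) = 0.5861/(1+0.5861) ≈ 0.37.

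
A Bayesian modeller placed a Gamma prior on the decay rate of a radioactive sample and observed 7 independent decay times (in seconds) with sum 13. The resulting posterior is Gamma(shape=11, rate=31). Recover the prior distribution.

Gamma(shape=4, rate=18)

For an exponential likelihood with a Gamma(α, β) prior on the rate, n observations with total T give posterior Gamma(α+n, β+T).
So α = 11 − 7 = 4 and β = 31 − 13 = 18.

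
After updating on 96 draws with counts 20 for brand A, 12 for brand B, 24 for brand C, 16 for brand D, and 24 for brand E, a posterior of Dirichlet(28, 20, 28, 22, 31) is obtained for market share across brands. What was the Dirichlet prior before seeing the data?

For a Dirichlet(α) prior with multinomial counts c, the posterior is Dirichlet(α + c) componentwise.
Subtract each count from the matching posterior parameter: 28−20=8, 20−12=8, 28−24=4, 22−16=6, 31−24=7.

Dirichlet(8, 8, 4, 6, 7)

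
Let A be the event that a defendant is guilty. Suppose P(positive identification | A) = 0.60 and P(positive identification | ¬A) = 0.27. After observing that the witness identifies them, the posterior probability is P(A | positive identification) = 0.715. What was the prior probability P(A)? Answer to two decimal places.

P(A) = 0.53

In odds form, posterior odds = prior odds × likelihood ratio, so prior odds = posterior odds ÷ LR.
Posterior odds = 0.715/(1−0.715) = 2.5088. LR = 0.60/0.27 = 2.2222.
Prior odds = 2.5088/2.2222 = 1.1290, so P(A) = 1.1290/(1+1.1290) ≈ 0.53.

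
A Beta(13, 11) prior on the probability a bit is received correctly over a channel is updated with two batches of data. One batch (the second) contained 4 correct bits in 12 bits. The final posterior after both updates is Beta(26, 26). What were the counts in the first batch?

Sequential conjugate updates are equivalent to a single update on the pooled data, so total successes = posterior α − prior α and total failures = posterior β − prior β.
Total across both batches: 26−13=13 correct bits, 26−11=15 errors.
Subtract the second batch: 13−4=9 correct bits and 15−8=7 errors.

9 correct bits and 7 errors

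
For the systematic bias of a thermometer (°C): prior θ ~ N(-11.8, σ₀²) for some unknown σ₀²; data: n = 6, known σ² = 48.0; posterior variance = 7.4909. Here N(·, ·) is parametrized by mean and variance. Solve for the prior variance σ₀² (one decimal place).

σ₀² = 117.7

For the Normal–Normal model with known σ², precisions add: τ_n = τ₀ + n/σ².
So 1/σ₀² = 1/7.4909 − 6/48.0 = 0.133495 − 0.125000 = 0.008495.
Hence σ₀² = 1/0.008495 ≈ 117.7.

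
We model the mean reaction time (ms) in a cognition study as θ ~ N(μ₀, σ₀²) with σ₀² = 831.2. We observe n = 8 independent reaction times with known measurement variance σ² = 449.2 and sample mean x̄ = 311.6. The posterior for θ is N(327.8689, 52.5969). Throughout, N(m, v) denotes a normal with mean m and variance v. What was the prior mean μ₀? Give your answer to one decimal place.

With known observation variance, the Normal–Normal posterior has precision τ_n = τ₀ + n/σ² and mean μ_n = (τ₀μ₀ + (n/σ²)x̄)/τ_n.
Here τ₀ = 1/831.2 = 0.001203 and τ_data = 8/449.2 = 0.017809, so τ_n = 0.019012.
Rearranging for μ₀: μ₀ = (μ_n·τ_n − τ_data·x̄)/τ₀ = (327.8689·0.019012 − 0.017809·311.6) / 0.001203 = 0.684159/0.001203 ≈ 568.7.

μ₀ = 568.7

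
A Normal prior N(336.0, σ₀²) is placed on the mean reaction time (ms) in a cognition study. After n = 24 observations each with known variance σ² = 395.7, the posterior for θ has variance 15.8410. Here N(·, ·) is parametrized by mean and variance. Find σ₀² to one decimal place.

Posterior precision equals prior precision plus data precision: 1/σ_n² = 1/σ₀² + n/σ².
So 1/σ₀² = 1/15.8410 − 24/395.7 = 0.063127 − 0.060652 = 0.002475.
Hence σ₀² = 1/0.002475 ≈ 404.0.

σ₀² = 404.0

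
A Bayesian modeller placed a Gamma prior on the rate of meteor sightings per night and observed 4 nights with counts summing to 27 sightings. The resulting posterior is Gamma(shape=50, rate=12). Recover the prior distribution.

A Gamma(α, β) prior (rate parametrization) on a Poisson rate with n observations summing to S gives posterior Gamma(α+S, β+n).
So α = 50 − 27 = 23 and β = 12 − 4 = 8.

Gamma(shape=23, rate=8)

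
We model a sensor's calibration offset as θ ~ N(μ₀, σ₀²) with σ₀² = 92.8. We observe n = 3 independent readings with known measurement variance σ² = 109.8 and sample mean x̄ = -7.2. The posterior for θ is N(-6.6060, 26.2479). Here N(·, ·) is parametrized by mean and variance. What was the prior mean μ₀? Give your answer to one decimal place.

With known observation variance, the Normal–Normal posterior has precision τ_n = τ₀ + n/σ² and mean μ_n = (τ₀μ₀ + (n/σ²)x̄)/τ_n.
Here τ₀ = 1/92.8 = 0.010776 and τ_data = 3/109.8 = 0.027322, so τ_n = 0.038098.
Rearranging for μ₀: μ₀ = (μ_n·τ_n − τ_data·x̄)/τ₀ = (-6.6060·0.038098 − 0.027322·-7.2) / 0.010776 = -0.054957/0.010776 ≈ -5.1.

μ₀ = -5.1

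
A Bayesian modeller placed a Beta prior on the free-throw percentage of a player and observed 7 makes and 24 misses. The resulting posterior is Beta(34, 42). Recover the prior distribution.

Beta(27, 18)

Beta is conjugate to the binomial likelihood: posterior = Beta(α+s, β+f).
So α = 34 − 7 = 27 and β = 42 − 24 = 18.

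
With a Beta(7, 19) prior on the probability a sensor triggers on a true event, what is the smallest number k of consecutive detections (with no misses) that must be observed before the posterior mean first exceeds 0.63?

After k detections and 0 misses the posterior is Beta(7+k, 19), with mean (7+k)/(7+19+k).
Set (7+k)/(26+k) > 0.63 and solve: k > (0.63·26 − 7)/(1 − 0.63) = 25.351.
The smallest integer exceeding 25.351 is 26, and checking k=26: (33)/(52) = 0.6346 > 0.63.

k = 26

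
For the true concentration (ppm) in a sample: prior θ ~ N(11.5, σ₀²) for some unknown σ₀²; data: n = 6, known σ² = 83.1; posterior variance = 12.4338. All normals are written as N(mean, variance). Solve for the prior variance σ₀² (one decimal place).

Posterior precision equals prior precision plus data precision: 1/σ_n² = 1/σ₀² + n/σ².
So 1/σ₀² = 1/12.4338 − 6/83.1 = 0.080426 − 0.072202 = 0.008224.
Hence σ₀² = 1/0.008224 ≈ 121.6.

σ₀² = 121.6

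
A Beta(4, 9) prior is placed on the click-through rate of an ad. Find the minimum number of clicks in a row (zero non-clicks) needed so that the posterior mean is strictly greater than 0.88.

After k clicks and 0 non-clicks the posterior is Beta(4+k, 9), with mean (4+k)/(4+9+k).
Set (4+k)/(13+k) > 0.88 and solve: k > (0.88·13 − 4)/(1 − 0.88) = 62.000.
The smallest integer exceeding 62.000 is 63, and checking k=63: (67)/(76) = 0.8816 > 0.88.

k = 63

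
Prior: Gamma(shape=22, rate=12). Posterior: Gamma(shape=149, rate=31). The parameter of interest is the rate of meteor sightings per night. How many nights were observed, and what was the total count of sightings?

n = 19 nights with total 127 sightings

A Gamma(α, β) prior (rate parametrization) on a Poisson rate with n observations summing to S gives posterior Gamma(α+S, β+n).
Matching: Σxᵢ = 149 − 22 = 127 and n = 31 − 12 = 19.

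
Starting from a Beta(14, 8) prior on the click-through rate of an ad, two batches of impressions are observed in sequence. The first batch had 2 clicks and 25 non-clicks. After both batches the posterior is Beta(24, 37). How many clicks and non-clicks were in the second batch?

Because Beta–binomial updating is additive in the counts, the combined data contributed (α_post−α_prior, β_post−β_prior) successes and failures.
Total across both batches: 24−14=10 clicks, 37−8=29 non-clicks.
Subtract the first batch: 10−2=8 clicks and 29−25=4 non-clicks.

8 clicks and 4 non-clicks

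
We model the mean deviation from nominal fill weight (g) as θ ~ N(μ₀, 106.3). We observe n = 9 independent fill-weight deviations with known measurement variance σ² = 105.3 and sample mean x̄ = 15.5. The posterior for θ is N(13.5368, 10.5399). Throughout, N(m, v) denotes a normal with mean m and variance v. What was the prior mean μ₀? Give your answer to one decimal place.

The posterior mean is a precision-weighted average: μ_n = (τ₀μ₀ + τ_data·x̄)/(τ₀+τ_data), with τ₀=1/σ₀² and τ_data=n/σ².
Here τ₀ = 1/106.3 = 0.009407 and τ_data = 9/105.3 = 0.085470, so τ_n = 0.094877.
Rearranging for μ₀: μ₀ = (μ_n·τ_n − τ_data·x̄)/τ₀ = (13.5368·0.094877 − 0.085470·15.5) / 0.009407 = -0.040454/0.009407 ≈ -4.3.

μ₀ = -4.3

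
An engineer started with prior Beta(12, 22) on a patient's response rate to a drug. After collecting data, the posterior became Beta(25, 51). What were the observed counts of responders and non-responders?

13 responders and 29 non-responders

Under Beta–binomial conjugacy the posterior parameters are (a+s, b+f).
Match parameters: s=25−12=13, f=51−22=29.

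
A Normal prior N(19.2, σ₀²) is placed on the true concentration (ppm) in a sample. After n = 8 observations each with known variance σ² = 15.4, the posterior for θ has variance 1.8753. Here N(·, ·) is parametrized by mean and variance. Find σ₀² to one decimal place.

Posterior precision equals prior precision plus data precision: 1/σ_n² = 1/σ₀² + n/σ².
So 1/σ₀² = 1/1.8753 − 8/15.4 = 0.533248 − 0.519481 = 0.013767.
Hence σ₀² = 1/0.013767 ≈ 72.6.

σ₀² = 72.6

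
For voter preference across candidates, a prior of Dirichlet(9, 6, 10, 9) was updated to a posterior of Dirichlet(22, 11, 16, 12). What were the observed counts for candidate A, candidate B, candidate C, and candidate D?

For a Dirichlet(α) prior with multinomial counts c, the posterior is Dirichlet(α + c) componentwise.
Counts are posterior − prior componentwise: 22−9=13, 11−6=5, 16−10=6, 12−9=3.

counts (13, 5, 6, 3)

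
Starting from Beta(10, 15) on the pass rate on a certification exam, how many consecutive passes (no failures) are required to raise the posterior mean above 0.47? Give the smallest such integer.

After k passes and 0 failures the posterior is Beta(10+k, 15), with mean (10+k)/(10+15+k).
Set (10+k)/(25+k) > 0.47 and solve: k > (0.47·25 − 10)/(1 − 0.47) = 3.302.
The smallest integer exceeding 3.302 is 4, and checking k=4: (14)/(29) = 0.4828 > 0.47.

k = 4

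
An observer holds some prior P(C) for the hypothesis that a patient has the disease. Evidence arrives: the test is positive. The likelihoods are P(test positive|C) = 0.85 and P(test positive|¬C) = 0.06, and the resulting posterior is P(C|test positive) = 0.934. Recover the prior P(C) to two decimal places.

Bayes' rule in odds form gives O(C|E) = O(C)·[P(E|C)/P(E|¬C)], hence O(C) = O(C|E)/LR.
Posterior odds = 0.934/(1−0.934) = 14.1515. LR = 0.85/0.06 = 14.1667.
Prior odds = 14.1515/14.1667 = 0.9989, so P(C) = 0.9989/(1+0.9989) ≈ 0.50.

P(C) = 0.50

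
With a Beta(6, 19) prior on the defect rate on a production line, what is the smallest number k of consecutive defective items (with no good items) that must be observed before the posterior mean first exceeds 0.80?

k = 71

After k defective items and 0 good items the posterior is Beta(6+k, 19), with mean (6+k)/(6+19+k).
Set (6+k)/(25+k) > 0.80 and solve: k > (0.80·25 − 6)/(1 − 0.80) = 70.000.
The smallest integer exceeding 70.000 is 71, and checking k=71: (77)/(96) = 0.8021 > 0.80.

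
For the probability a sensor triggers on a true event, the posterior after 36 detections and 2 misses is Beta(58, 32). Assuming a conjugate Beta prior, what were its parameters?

Beta is conjugate to the binomial likelihood: posterior = Beta(α+s, β+f).
Subtract the data counts: 58−36=22, 32−2=30.

Beta(22, 30)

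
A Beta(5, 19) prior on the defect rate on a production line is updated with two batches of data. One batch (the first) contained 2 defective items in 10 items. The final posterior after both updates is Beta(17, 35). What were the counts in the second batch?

10 defective items and 8 good items

Because Beta–binomial updating is additive in the counts, the combined data contributed (α_post−α_prior, β_post−β_prior) successes and failures.
Total across both batches: 17−5=12 defective items, 35−19=16 good items.
Subtract the first batch: 12−2=10 defective items and 16−8=8 good items.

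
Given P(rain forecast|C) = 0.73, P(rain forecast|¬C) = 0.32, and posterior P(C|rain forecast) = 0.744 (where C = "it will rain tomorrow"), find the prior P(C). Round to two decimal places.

In odds form, posterior odds = prior odds × likelihood ratio, so prior odds = posterior odds ÷ LR.
Posterior odds = 0.744/(1−0.744) = 2.9062. LR = 0.73/0.32 = 2.2812.
Prior odds = 2.9062/2.2812 = 1.2740, so P(C) = 1.2740/(1+1.2740) ≈ 0.56.

P(C) = 0.56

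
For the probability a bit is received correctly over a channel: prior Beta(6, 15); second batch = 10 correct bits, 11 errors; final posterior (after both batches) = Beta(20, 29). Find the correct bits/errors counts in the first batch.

4 correct bits and 3 errors

Sequential conjugate updates are equivalent to a single update on the pooled data, so total successes = posterior α − prior α and total failures = posterior β − prior β.
Total across both batches: 20−6=14 correct bits, 29−15=14 errors.
Subtract the second batch: 14−10=4 correct bits and 14−11=3 errors.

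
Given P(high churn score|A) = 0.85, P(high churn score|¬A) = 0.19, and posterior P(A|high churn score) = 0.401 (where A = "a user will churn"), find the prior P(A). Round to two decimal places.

P(A) = 0.13

Bayes' rule in odds form gives O(A|E) = O(A)·[P(E|A)/P(E|¬A)], hence O(A) = O(A|E)/LR.
Posterior odds = 0.401/(1−0.401) = 0.6694. LR = 0.85/0.19 = 4.4737.
Prior odds = 0.6694/4.4737 = 0.1496, so P(A) = 0.1496/(1+0.1496) ≈ 0.13.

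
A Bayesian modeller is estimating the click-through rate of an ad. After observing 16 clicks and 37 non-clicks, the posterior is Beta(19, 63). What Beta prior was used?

Beta is conjugate to the binomial likelihood: posterior = Beta(α+s, β+f).
Subtract the data counts: 19−16=3, 63−37=26.

Beta(3, 26)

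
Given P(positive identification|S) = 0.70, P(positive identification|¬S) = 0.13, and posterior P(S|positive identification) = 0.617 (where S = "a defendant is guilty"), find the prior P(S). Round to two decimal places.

P(S) = 0.23

Bayes' rule in odds form gives O(S|E) = O(S)·[P(E|S)/P(E|¬S)], hence O(S) = O(S|E)/LR.
Posterior odds = 0.617/(1−0.617) = 1.6110. LR = 0.70/0.13 = 5.3846.
Prior odds = 1.6110/5.3846 = 0.2992, so P(S) = 0.2992/(1+0.2992) ≈ 0.23.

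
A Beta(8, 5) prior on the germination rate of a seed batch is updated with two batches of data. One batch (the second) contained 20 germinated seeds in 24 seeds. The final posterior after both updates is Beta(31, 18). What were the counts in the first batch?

3 germinated seeds and 9 non-germinating seeds

Sequential conjugate updates are equivalent to a single update on the pooled data, so total successes = posterior α − prior α and total failures = posterior β − prior β.
Total across both batches: 31−8=23 germinated seeds, 18−5=13 non-germinating seeds.
Subtract the second batch: 23−20=3 germinated seeds and 13−4=9 non-germinating seeds.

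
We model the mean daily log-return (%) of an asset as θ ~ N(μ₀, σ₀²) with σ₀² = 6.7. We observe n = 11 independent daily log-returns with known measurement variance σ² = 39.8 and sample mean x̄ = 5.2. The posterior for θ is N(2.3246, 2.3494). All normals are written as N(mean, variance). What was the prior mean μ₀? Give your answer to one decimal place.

μ₀ = -3.0

With known observation variance, the Normal–Normal posterior has precision τ_n = τ₀ + n/σ² and mean μ_n = (τ₀μ₀ + (n/σ²)x̄)/τ_n.
Here τ₀ = 1/6.7 = 0.149254 and τ_data = 11/39.8 = 0.276382, so τ_n = 0.425636.
Rearranging for μ₀: μ₀ = (μ_n·τ_n − τ_data·x̄)/τ₀ = (2.3246·0.425636 − 0.276382·5.2) / 0.149254 = -0.447753/0.149254 ≈ -3.0.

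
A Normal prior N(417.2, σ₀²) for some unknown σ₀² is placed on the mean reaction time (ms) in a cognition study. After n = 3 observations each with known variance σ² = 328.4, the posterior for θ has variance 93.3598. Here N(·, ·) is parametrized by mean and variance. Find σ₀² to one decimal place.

For the Normal–Normal model with known σ², precisions add: τ_n = τ₀ + n/σ².
So 1/σ₀² = 1/93.3598 − 3/328.4 = 0.010711 − 0.009135 = 0.001576.
Hence σ₀² = 1/0.001576 ≈ 634.5.

σ₀² = 634.5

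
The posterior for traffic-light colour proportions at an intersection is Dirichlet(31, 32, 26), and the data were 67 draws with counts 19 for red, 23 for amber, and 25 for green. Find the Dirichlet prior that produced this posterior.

Dirichlet(12, 9, 1)

For a Dirichlet(α) prior with multinomial counts c, the posterior is Dirichlet(α + c) componentwise.
Subtract each count from the matching posterior parameter: 31−19=12, 32−23=9, 26−25=1.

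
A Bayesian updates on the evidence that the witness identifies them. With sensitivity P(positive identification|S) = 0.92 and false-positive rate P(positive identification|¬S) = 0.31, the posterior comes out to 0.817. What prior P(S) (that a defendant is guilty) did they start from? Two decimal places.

In odds form, posterior odds = prior odds × likelihood ratio, so prior odds = posterior odds ÷ LR.
Posterior odds = 0.817/(1−0.817) = 4.4645. LR = 0.92/0.31 = 2.9677.
Prior odds = 4.4645/2.9677 = 1.5044, so P(S) = 1.5044/(1+1.5044) ≈ 0.60.

P(S) = 0.60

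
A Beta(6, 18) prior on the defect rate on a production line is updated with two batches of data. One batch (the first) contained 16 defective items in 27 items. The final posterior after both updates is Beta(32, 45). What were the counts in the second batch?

10 defective items and 16 good items

Sequential conjugate updates are equivalent to a single update on the pooled data, so total successes = posterior α − prior α and total failures = posterior β − prior β.
Total across both batches: 32−6=26 defective items, 45−18=27 good items.
Subtract the first batch: 26−16=10 defective items and 27−11=16 good items.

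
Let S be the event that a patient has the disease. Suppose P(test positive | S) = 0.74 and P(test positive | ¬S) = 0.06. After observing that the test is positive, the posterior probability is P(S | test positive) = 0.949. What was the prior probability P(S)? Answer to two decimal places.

In odds form, posterior odds = prior odds × likelihood ratio, so prior odds = posterior odds ÷ LR.
Posterior odds = 0.949/(1−0.949) = 18.6078. LR = 0.74/0.06 = 12.3333.
Prior odds = 18.6078/12.3333 = 1.5087, so P(S) = 1.5087/(1+1.5087) ≈ 0.60.

P(S) = 0.60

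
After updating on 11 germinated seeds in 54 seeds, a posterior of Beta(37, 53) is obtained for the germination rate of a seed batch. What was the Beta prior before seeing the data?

Beta(26, 10)

Under Beta–binomial conjugacy the posterior parameters are (a+s, b+f).
Subtract the data counts: 37−11=26, 53−43=10.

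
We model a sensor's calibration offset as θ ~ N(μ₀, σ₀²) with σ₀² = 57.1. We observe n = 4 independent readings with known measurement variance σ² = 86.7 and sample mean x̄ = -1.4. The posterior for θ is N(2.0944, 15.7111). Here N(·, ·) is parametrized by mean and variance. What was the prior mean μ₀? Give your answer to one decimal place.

With known observation variance, the Normal–Normal posterior has precision τ_n = τ₀ + n/σ² and mean μ_n = (τ₀μ₀ + (n/σ²)x̄)/τ_n.
Here τ₀ = 1/57.1 = 0.017513 and τ_data = 4/86.7 = 0.046136, so τ_n = 0.063649.
Rearranging for μ₀: μ₀ = (μ_n·τ_n − τ_data·x̄)/τ₀ = (2.0944·0.063649 − 0.046136·-1.4) / 0.017513 = 0.197897/0.017513 ≈ 11.3.

μ₀ = 11.3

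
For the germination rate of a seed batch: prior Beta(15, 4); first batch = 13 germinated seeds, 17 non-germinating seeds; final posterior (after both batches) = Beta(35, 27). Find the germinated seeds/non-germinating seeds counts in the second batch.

7 germinated seeds and 6 non-germinating seeds

Sequential conjugate updates are equivalent to a single update on the pooled data, so total successes = posterior α − prior α and total failures = posterior β − prior β.
Total across both batches: 35−15=20 germinated seeds, 27−4=23 non-germinating seeds.
Subtract the first batch: 20−13=7 germinated seeds and 23−17=6 non-germinating seeds.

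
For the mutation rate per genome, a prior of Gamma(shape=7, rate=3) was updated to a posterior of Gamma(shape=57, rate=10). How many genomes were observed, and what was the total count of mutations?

A Gamma(α, β) prior (rate parametrization) on a Poisson rate with n observations summing to S gives posterior Gamma(α+S, β+n).
Matching: Σxᵢ = 57 − 7 = 50 and n = 10 − 3 = 7.

n = 7 genomes with total 50 mutations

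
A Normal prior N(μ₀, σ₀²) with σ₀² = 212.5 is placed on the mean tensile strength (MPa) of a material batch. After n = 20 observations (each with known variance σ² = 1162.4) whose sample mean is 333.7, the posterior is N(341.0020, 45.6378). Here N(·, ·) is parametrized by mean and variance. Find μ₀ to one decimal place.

The posterior mean is a precision-weighted average: μ_n = (τ₀μ₀ + τ_data·x̄)/(τ₀+τ_data), with τ₀=1/σ₀² and τ_data=n/σ².
Here τ₀ = 1/212.5 = 0.004706 and τ_data = 20/1162.4 = 0.017206, so τ_n = 0.021912.
Rearranging for μ₀: μ₀ = (μ_n·τ_n − τ_data·x̄)/τ₀ = (341.0020·0.021912 − 0.017206·333.7) / 0.004706 = 1.730394/0.004706 ≈ 367.7.

μ₀ = 367.7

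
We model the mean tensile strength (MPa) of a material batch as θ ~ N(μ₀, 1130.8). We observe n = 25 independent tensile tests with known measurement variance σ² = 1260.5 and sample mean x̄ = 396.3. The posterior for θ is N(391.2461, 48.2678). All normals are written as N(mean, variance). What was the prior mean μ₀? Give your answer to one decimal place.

With known observation variance, the Normal–Normal posterior has precision τ_n = τ₀ + n/σ² and mean μ_n = (τ₀μ₀ + (n/σ²)x̄)/τ_n.
Here τ₀ = 1/1130.8 = 0.000884 and τ_data = 25/1260.5 = 0.019833, so τ_n = 0.020717.
Rearranging for μ₀: μ₀ = (μ_n·τ_n − τ_data·x̄)/τ₀ = (391.2461·0.020717 − 0.019833·396.3) / 0.000884 = 0.245628/0.000884 ≈ 277.9.

μ₀ = 277.9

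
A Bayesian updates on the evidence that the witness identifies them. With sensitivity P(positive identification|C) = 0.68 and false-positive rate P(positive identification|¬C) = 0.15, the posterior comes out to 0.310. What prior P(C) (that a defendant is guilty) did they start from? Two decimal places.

P(C) = 0.09

In odds form, posterior odds = prior odds × likelihood ratio, so prior odds = posterior odds ÷ LR.
Posterior odds = 0.310/(1−0.310) = 0.4493. LR = 0.68/0.15 = 4.5333.
Prior odds = 0.4493/4.5333 = 0.0991, so P(C) = 0.0991/(1+0.0991) ≈ 0.09.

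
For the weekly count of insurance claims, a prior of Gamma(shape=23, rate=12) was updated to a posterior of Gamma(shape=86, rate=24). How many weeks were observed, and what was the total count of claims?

n = 12 weeks with total 63 claims

Gamma–Poisson conjugacy: posterior shape = α + Σxᵢ, posterior rate = β + n.
Matching: Σxᵢ = 86 − 23 = 63 and n = 24 − 12 = 12.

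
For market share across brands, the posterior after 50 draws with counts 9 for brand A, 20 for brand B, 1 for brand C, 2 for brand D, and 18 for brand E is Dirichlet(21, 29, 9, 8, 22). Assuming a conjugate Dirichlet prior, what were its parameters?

For a Dirichlet(α) prior with multinomial counts c, the posterior is Dirichlet(α + c) componentwise.
Subtract each count from the matching posterior parameter: 21−9=12, 29−20=9, 9−1=8, 8−2=6, 22−18=4.

Dirichlet(12, 9, 8, 6, 4)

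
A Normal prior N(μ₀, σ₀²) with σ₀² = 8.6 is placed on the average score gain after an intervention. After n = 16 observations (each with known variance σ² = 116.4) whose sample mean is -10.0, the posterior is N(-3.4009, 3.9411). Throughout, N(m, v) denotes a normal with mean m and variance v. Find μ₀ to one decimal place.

With known observation variance, the Normal–Normal posterior has precision τ_n = τ₀ + n/σ² and mean μ_n = (τ₀μ₀ + (n/σ²)x̄)/τ_n.
Here τ₀ = 1/8.6 = 0.116279 and τ_data = 16/116.4 = 0.137457, so τ_n = 0.253736.
Rearranging for μ₀: μ₀ = (μ_n·τ_n − τ_data·x̄)/τ₀ = (-3.4009·0.253736 − 0.137457·-10.0) / 0.116279 = 0.511639/0.116279 ≈ 4.4.

μ₀ = 4.4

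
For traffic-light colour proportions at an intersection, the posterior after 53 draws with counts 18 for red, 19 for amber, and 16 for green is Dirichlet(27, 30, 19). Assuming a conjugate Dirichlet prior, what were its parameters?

For a Dirichlet(α) prior with multinomial counts c, the posterior is Dirichlet(α + c) componentwise.
Subtract each count from the matching posterior parameter: 27−18=9, 30−19=11, 19−16=3.

Dirichlet(9, 11, 3)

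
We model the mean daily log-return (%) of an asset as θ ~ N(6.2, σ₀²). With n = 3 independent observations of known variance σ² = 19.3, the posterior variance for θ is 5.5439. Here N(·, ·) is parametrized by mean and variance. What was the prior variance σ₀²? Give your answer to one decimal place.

σ₀² = 40.1

Posterior precision equals prior precision plus data precision: 1/σ_n² = 1/σ₀² + n/σ².
So 1/σ₀² = 1/5.5439 − 3/19.3 = 0.180378 − 0.155440 = 0.024938.
Hence σ₀² = 1/0.024938 ≈ 40.1.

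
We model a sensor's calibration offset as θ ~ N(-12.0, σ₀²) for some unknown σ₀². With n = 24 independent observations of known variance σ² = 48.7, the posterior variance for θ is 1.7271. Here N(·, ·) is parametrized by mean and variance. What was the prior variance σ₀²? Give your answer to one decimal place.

σ₀² = 11.6

For the Normal–Normal model with known σ², precisions add: τ_n = τ₀ + n/σ².
So 1/σ₀² = 1/1.7271 − 24/48.7 = 0.579005 − 0.492813 = 0.086192.
Hence σ₀² = 1/0.086192 ≈ 11.6.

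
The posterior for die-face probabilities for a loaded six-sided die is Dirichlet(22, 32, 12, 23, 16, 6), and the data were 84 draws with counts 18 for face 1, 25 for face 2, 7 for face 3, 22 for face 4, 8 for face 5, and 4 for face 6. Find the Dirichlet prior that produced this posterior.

For a Dirichlet(α) prior with multinomial counts c, the posterior is Dirichlet(α + c) componentwise.
Subtract each count from the matching posterior parameter: 22−18=4, 32−25=7, 12−7=5, 23−22=1, 16−8=8, 6−4=2.

Dirichlet(4, 7, 5, 1, 8, 2)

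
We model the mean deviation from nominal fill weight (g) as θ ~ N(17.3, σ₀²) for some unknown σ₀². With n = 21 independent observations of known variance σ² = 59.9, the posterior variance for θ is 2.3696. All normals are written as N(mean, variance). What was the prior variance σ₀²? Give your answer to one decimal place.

Posterior precision equals prior precision plus data precision: 1/σ_n² = 1/σ₀² + n/σ².
So 1/σ₀² = 1/2.3696 − 21/59.9 = 0.422012 − 0.350584 = 0.071428.
Hence σ₀² = 1/0.071428 ≈ 14.0.

σ₀² = 14.0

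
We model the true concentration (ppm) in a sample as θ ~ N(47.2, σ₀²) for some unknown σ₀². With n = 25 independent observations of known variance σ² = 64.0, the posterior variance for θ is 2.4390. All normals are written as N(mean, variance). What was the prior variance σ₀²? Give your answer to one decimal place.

σ₀² = 51.6

For the Normal–Normal model with known σ², precisions add: τ_n = τ₀ + n/σ².
So 1/σ₀² = 1/2.4390 − 25/64.0 = 0.410004 − 0.390625 = 0.019379.
Hence σ₀² = 1/0.019379 ≈ 51.6.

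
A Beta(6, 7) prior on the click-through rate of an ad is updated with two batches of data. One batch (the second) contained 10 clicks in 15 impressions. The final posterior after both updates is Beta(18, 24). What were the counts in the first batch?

Sequential conjugate updates are equivalent to a single update on the pooled data, so total successes = posterior α − prior α and total failures = posterior β − prior β.
Total across both batches: 18−6=12 clicks, 24−7=17 non-clicks.
Subtract the second batch: 12−10=2 clicks and 17−5=12 non-clicks.

2 clicks and 12 non-clicks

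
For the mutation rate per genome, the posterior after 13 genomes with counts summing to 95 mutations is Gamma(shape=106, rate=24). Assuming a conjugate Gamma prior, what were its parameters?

Gamma(shape=11, rate=11)

A Gamma(α, β) prior (rate parametrization) on a Poisson rate with n observations summing to S gives posterior Gamma(α+S, β+n).
So α = 106 − 95 = 11 and β = 24 − 13 = 11.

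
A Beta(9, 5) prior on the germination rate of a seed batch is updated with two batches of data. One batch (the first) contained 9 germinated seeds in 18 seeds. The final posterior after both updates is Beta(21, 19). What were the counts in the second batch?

3 germinated seeds and 5 non-germinating seeds

Because Beta–binomial updating is additive in the counts, the combined data contributed (α_post−α_prior, β_post−β_prior) successes and failures.
Total across both batches: 21−9=12 germinated seeds, 19−5=14 non-germinating seeds.
Subtract the first batch: 12−9=3 germinated seeds and 14−9=5 non-germinating seeds.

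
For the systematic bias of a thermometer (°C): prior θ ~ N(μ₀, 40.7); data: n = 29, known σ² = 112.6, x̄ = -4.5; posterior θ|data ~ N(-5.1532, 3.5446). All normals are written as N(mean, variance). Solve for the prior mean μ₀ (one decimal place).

μ₀ = -12.0

The posterior mean is a precision-weighted average: μ_n = (τ₀μ₀ + τ_data·x̄)/(τ₀+τ_data), with τ₀=1/σ₀² and τ_data=n/σ².
Here τ₀ = 1/40.7 = 0.024570 and τ_data = 29/112.6 = 0.257549, so τ_n = 0.282119.
Rearranging for μ₀: μ₀ = (μ_n·τ_n − τ_data·x̄)/τ₀ = (-5.1532·0.282119 − 0.257549·-4.5) / 0.024570 = -0.294845/0.024570 ≈ -12.0.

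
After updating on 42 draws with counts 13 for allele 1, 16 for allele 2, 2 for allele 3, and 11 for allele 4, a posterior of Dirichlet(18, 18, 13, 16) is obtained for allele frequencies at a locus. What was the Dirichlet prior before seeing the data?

Dirichlet(5, 2, 11, 5)

For a Dirichlet(α) prior with multinomial counts c, the posterior is Dirichlet(α + c) componentwise.
Subtract each count from the matching posterior parameter: 18−13=5, 18−16=2, 13−2=11, 16−11=5.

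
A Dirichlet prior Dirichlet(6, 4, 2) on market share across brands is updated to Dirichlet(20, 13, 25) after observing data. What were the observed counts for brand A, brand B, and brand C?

counts (14, 9, 23)

For a Dirichlet(α) prior with multinomial counts c, the posterior is Dirichlet(α + c) componentwise.
Counts are posterior − prior componentwise: 20−6=14, 13−4=9, 25−2=23.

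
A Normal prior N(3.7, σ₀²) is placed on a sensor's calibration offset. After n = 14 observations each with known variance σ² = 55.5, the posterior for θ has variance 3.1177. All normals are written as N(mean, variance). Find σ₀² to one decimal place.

For the Normal–Normal model with known σ², precisions add: τ_n = τ₀ + n/σ².
So 1/σ₀² = 1/3.1177 − 14/55.5 = 0.320749 − 0.252252 = 0.068497.
Hence σ₀² = 1/0.068497 ≈ 14.6.

σ₀² = 14.6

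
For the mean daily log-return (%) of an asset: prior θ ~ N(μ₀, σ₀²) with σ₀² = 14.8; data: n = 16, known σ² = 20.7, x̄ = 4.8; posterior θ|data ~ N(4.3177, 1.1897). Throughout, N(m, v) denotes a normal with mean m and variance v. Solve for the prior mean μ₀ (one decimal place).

The posterior mean is a precision-weighted average: μ_n = (τ₀μ₀ + τ_data·x̄)/(τ₀+τ_data), with τ₀=1/σ₀² and τ_data=n/σ².
Here τ₀ = 1/14.8 = 0.067568 and τ_data = 16/20.7 = 0.772947, so τ_n = 0.840515.
Rearranging for μ₀: μ₀ = (μ_n·τ_n − τ_data·x̄)/τ₀ = (4.3177·0.840515 − 0.772947·4.8) / 0.067568 = -0.081054/0.067568 ≈ -1.2.

μ₀ = -1.2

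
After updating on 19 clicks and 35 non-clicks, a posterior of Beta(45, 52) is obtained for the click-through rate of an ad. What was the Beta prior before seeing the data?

Beta is conjugate to the binomial likelihood: posterior = Beta(α+s, β+f).
Subtract the data counts: 45−19=26, 52−35=17.

Beta(26, 17)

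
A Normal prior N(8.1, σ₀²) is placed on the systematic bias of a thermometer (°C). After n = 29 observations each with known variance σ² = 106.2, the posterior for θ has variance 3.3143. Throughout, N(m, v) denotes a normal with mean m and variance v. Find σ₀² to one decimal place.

σ₀² = 34.9

For the Normal–Normal model with known σ², precisions add: τ_n = τ₀ + n/σ².
So 1/σ₀² = 1/3.3143 − 29/106.2 = 0.301723 − 0.273070 = 0.028653.
Hence σ₀² = 1/0.028653 ≈ 34.9.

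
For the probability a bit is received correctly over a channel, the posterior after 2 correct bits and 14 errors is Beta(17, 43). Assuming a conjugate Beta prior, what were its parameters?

A Beta(a, b) prior with s successes and f failures in binomial data gives a Beta(a+s, b+f) posterior.
Subtract the data counts: 17−2=15, 43−14=29.

Beta(15, 29)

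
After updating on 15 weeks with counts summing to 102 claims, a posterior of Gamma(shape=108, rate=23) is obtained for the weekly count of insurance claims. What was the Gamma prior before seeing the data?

Gamma(shape=6, rate=8)

A Gamma(α, β) prior (rate parametrization) on a Poisson rate with n observations summing to S gives posterior Gamma(α+S, β+n).
So α = 108 − 102 = 6 and β = 23 − 15 = 8.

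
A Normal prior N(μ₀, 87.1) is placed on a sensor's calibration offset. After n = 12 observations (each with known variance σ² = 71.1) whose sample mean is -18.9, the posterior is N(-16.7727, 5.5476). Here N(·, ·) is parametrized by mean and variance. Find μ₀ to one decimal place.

μ₀ = 14.5

With known observation variance, the Normal–Normal posterior has precision τ_n = τ₀ + n/σ² and mean μ_n = (τ₀μ₀ + (n/σ²)x̄)/τ_n.
Here τ₀ = 1/87.1 = 0.011481 and τ_data = 12/71.1 = 0.168776, so τ_n = 0.180257.
Rearranging for μ₀: μ₀ = (μ_n·τ_n − τ_data·x̄)/τ₀ = (-16.7727·0.180257 − 0.168776·-18.9) / 0.011481 = 0.166470/0.011481 ≈ 14.5.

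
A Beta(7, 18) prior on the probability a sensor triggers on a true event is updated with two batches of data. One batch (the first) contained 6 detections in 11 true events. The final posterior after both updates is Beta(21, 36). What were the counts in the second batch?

Sequential conjugate updates are equivalent to a single update on the pooled data, so total successes = posterior α − prior α and total failures = posterior β − prior β.
Total across both batches: 21−7=14 detections, 36−18=18 misses.
Subtract the first batch: 14−6=8 detections and 18−5=13 misses.

8 detections and 13 misses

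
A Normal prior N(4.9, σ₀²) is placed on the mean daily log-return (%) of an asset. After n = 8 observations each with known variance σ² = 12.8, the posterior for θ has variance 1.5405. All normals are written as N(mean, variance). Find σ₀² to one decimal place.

σ₀² = 41.4

Posterior precision equals prior precision plus data precision: 1/σ_n² = 1/σ₀² + n/σ².
So 1/σ₀² = 1/1.5405 − 8/12.8 = 0.649140 − 0.625000 = 0.024140.
Hence σ₀² = 1/0.024140 ≈ 41.4.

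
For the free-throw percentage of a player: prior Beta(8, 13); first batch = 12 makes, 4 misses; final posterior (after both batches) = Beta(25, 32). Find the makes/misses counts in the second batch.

Sequential conjugate updates are equivalent to a single update on the pooled data, so total successes = posterior α − prior α and total failures = posterior β − prior β.
Total across both batches: 25−8=17 makes, 32−13=19 misses.
Subtract the first batch: 17−12=5 makes and 19−4=15 misses.

5 makes and 15 misses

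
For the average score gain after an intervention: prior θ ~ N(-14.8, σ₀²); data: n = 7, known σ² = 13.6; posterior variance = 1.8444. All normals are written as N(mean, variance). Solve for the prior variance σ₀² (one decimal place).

σ₀² = 36.4

Posterior precision equals prior precision plus data precision: 1/σ_n² = 1/σ₀² + n/σ².
So 1/σ₀² = 1/1.8444 − 7/13.6 = 0.542182 − 0.514706 = 0.027476.
Hence σ₀² = 1/0.027476 ≈ 36.4.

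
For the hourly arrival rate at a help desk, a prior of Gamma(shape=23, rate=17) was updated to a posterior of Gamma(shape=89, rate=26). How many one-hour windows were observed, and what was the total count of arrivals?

Gamma–Poisson conjugacy: posterior shape = α + Σxᵢ, posterior rate = β + n.
Matching: Σxᵢ = 89 − 23 = 66 and n = 26 − 17 = 9.

n = 9 one-hour windows with total 66 arrivals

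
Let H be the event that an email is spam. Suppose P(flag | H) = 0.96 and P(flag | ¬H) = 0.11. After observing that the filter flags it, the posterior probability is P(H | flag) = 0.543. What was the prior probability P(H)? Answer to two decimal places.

In odds form, posterior odds = prior odds × likelihood ratio, so prior odds = posterior odds ÷ LR.
Posterior odds = 0.543/(1−0.543) = 1.1882. LR = 0.96/0.11 = 8.7273.
Prior odds = 1.1882/8.7273 = 0.1361, so P(H) = 0.1361/(1+0.1361) ≈ 0.12.

P(H) = 0.12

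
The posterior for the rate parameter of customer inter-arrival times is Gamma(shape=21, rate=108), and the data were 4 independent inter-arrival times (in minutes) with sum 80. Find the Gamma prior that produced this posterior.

Gamma(shape=17, rate=28)

For an exponential likelihood with a Gamma(α, β) prior on the rate, n observations with total T give posterior Gamma(α+n, β+T).
So α = 21 − 4 = 17 and β = 108 − 80 = 28.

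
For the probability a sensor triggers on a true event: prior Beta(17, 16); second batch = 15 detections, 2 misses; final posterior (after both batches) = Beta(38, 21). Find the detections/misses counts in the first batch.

6 detections and 3 misses

Sequential conjugate updates are equivalent to a single update on the pooled data, so total successes = posterior α − prior α and total failures = posterior β − prior β.
Total across both batches: 38−17=21 detections, 21−16=5 misses.
Subtract the second batch: 21−15=6 detections and 5−2=3 misses.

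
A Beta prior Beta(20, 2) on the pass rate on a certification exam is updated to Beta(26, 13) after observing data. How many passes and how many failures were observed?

Beta is conjugate to the binomial likelihood: posterior = Beta(α+s, β+f).
So s = 26 − 20 = 6 and f = 13 − 2 = 11.

6 passes and 11 failures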